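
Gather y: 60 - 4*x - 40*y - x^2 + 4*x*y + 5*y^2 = -x^2 - 4*x + 5*y^2 + y*(4*x - 40) + 60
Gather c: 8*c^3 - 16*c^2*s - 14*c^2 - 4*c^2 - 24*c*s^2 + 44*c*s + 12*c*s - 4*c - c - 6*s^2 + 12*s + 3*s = 8*c^3 + c^2*(-16*s - 18) + c*(-24*s^2 + 56*s - 5) - 6*s^2 + 15*s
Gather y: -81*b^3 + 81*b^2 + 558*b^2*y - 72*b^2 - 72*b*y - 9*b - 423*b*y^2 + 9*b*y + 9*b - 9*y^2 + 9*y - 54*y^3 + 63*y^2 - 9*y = -81*b^3 + 9*b^2 - 54*y^3 + y^2*(54 - 423*b) + y*(558*b^2 - 63*b)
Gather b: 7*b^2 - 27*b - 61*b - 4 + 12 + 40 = 7*b^2 - 88*b + 48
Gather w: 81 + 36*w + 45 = 36*w + 126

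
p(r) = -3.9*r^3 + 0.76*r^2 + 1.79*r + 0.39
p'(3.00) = -98.95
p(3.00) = -92.70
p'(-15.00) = -2653.51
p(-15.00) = 13307.04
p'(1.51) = -22.59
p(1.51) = -8.60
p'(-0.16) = 1.25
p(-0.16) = 0.14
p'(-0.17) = 1.19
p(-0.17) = 0.13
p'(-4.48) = -239.84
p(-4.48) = 358.29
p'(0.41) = 0.45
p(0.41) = 0.98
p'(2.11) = -47.09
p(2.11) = -29.09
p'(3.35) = -124.42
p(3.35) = -131.71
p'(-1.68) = -33.79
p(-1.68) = 18.02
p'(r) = -11.7*r^2 + 1.52*r + 1.79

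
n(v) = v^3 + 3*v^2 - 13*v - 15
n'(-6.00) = 59.00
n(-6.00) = -45.00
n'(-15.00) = 572.00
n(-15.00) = -2520.00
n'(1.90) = 9.23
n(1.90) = -22.01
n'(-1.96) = -13.24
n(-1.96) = 14.48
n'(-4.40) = 18.68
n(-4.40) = 15.10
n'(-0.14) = -13.78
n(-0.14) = -13.12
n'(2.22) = 15.11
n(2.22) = -18.13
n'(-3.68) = 5.55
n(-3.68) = 23.63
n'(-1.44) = -15.42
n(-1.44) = 6.95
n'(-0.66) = -15.65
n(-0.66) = -5.40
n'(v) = 3*v^2 + 6*v - 13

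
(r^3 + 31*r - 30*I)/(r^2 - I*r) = r + I + 30/r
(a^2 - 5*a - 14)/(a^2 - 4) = (a - 7)/(a - 2)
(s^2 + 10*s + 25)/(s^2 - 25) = (s + 5)/(s - 5)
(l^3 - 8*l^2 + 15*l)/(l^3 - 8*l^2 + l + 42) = l*(l - 5)/(l^2 - 5*l - 14)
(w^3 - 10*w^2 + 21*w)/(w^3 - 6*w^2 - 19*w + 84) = w/(w + 4)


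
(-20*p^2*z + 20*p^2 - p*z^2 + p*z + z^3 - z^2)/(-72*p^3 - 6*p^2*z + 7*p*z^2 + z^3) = (-5*p*z + 5*p + z^2 - z)/(-18*p^2 + 3*p*z + z^2)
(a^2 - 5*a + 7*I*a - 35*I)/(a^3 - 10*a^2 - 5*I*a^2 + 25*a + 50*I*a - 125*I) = (a + 7*I)/(a^2 - 5*a*(1 + I) + 25*I)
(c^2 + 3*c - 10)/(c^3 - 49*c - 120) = (c - 2)/(c^2 - 5*c - 24)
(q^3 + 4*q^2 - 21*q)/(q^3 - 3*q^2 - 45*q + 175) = q*(q - 3)/(q^2 - 10*q + 25)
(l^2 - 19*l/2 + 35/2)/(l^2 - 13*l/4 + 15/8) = 4*(l - 7)/(4*l - 3)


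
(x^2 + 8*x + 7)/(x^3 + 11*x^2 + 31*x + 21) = 1/(x + 3)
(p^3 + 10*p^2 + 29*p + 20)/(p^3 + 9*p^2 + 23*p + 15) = (p + 4)/(p + 3)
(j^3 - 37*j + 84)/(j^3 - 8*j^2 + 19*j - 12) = (j + 7)/(j - 1)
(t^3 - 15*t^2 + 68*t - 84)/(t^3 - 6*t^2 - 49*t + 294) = (t - 2)/(t + 7)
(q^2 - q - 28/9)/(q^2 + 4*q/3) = (q - 7/3)/q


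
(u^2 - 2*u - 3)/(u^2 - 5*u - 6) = (u - 3)/(u - 6)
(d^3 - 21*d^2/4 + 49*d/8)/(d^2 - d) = (8*d^2 - 42*d + 49)/(8*(d - 1))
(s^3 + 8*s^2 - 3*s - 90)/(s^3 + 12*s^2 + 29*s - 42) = (s^2 + 2*s - 15)/(s^2 + 6*s - 7)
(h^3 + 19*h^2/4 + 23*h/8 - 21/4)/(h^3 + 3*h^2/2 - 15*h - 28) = (h - 3/4)/(h - 4)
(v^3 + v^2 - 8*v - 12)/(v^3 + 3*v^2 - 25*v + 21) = (v^2 + 4*v + 4)/(v^2 + 6*v - 7)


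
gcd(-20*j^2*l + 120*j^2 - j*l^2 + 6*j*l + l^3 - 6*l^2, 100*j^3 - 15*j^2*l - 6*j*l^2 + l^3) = 20*j^2 + j*l - l^2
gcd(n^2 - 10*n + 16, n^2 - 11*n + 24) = n - 8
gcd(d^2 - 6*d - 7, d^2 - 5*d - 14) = d - 7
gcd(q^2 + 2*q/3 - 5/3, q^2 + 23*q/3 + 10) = q + 5/3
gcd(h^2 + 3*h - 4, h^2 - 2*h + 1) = h - 1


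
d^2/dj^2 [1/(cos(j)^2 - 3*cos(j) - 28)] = (4*sin(j)^4 - 123*sin(j)^2 - 291*cos(j)/4 - 9*cos(3*j)/4 + 45)/(sin(j)^2 + 3*cos(j) + 27)^3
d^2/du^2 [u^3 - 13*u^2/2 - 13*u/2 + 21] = 6*u - 13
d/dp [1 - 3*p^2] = -6*p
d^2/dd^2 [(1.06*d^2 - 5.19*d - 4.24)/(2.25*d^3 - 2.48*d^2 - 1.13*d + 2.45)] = (10.7325*d^6 - 157.64625*d^5 - 67.6485*d^4 + 200.56831*d^3 + 290.176884*d^2 - 120.261696*d - 78.364322)/(11.390625*d^9 - 37.665*d^8 + 24.353325*d^7 + 59.788783*d^6 - 94.256781*d^5 - 1.66944599999999*d^4 + 80.269258*d^3 - 35.273385*d^2 - 20.348475*d + 14.706125)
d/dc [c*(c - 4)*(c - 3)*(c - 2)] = 4*c^3 - 27*c^2 + 52*c - 24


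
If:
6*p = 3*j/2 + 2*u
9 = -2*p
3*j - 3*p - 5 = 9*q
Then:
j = -4*u/3 - 18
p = -9/2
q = -4*u/9 - 91/18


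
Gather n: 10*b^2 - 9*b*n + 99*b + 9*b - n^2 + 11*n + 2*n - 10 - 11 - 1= 10*b^2 + 108*b - n^2 + n*(13 - 9*b) - 22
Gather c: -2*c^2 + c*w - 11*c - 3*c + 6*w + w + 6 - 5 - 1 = -2*c^2 + c*(w - 14) + 7*w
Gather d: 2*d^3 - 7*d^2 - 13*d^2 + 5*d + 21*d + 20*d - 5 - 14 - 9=2*d^3 - 20*d^2 + 46*d - 28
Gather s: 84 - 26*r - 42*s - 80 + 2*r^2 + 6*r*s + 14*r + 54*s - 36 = 2*r^2 - 12*r + s*(6*r + 12) - 32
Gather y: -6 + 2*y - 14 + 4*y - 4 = 6*y - 24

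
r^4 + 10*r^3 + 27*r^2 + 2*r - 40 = (r - 1)*(r + 2)*(r + 4)*(r + 5)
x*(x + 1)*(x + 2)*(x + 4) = x^4 + 7*x^3 + 14*x^2 + 8*x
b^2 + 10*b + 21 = (b + 3)*(b + 7)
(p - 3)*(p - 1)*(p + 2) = p^3 - 2*p^2 - 5*p + 6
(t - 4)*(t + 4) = t^2 - 16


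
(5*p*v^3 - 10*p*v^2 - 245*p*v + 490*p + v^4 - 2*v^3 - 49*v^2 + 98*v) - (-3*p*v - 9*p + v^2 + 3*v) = 5*p*v^3 - 10*p*v^2 - 242*p*v + 499*p + v^4 - 2*v^3 - 50*v^2 + 95*v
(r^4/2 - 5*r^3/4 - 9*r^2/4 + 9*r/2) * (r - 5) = r^5/2 - 15*r^4/4 + 4*r^3 + 63*r^2/4 - 45*r/2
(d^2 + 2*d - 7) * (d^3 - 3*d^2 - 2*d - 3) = d^5 - d^4 - 15*d^3 + 14*d^2 + 8*d + 21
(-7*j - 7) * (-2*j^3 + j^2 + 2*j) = 14*j^4 + 7*j^3 - 21*j^2 - 14*j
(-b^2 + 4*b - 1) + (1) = -b^2 + 4*b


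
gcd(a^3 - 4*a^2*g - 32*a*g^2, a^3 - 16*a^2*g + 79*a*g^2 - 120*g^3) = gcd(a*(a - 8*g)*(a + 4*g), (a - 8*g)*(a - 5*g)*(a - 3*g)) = a - 8*g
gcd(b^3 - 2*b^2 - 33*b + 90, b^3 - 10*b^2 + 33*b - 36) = b - 3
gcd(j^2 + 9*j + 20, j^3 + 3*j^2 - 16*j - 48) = j + 4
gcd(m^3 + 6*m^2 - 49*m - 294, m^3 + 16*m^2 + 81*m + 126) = m^2 + 13*m + 42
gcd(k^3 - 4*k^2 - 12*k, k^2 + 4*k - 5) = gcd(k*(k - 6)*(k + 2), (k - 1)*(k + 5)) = 1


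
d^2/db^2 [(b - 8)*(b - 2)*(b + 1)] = 6*b - 18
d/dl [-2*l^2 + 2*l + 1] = 2 - 4*l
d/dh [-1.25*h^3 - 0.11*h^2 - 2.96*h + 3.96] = -3.75*h^2 - 0.22*h - 2.96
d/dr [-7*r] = -7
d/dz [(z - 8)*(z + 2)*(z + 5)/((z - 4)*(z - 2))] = (z^4 - 12*z^3 + 76*z^2 + 144*z - 848)/(z^4 - 12*z^3 + 52*z^2 - 96*z + 64)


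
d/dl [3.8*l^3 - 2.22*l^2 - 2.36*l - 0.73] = 11.4*l^2 - 4.44*l - 2.36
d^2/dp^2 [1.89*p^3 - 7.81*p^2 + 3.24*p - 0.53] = 11.34*p - 15.62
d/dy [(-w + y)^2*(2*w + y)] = -3*w^2 + 3*y^2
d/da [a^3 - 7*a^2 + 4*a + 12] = 3*a^2 - 14*a + 4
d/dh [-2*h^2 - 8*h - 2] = -4*h - 8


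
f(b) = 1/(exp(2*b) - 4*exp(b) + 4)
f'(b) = (-2*exp(2*b) + 4*exp(b))/(exp(2*b) - 4*exp(b) + 4)^2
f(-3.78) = 0.26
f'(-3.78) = 0.01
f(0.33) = 2.70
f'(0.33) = 12.31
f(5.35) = 0.00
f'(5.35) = -0.00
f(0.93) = 3.50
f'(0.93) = -33.19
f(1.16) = 0.71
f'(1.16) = -3.79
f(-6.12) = 0.25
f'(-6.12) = 0.00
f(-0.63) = 0.46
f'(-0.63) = 0.34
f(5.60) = 0.00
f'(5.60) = -0.00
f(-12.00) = 0.25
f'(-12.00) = 0.00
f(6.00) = 0.00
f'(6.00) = 0.00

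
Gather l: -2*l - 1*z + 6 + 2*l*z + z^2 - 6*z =l*(2*z - 2) + z^2 - 7*z + 6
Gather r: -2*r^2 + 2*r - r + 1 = -2*r^2 + r + 1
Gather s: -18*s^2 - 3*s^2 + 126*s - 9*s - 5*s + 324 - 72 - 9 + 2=-21*s^2 + 112*s + 245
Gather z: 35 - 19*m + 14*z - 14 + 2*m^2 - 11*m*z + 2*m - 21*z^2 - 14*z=2*m^2 - 11*m*z - 17*m - 21*z^2 + 21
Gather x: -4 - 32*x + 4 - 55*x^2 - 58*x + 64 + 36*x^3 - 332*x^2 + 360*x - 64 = 36*x^3 - 387*x^2 + 270*x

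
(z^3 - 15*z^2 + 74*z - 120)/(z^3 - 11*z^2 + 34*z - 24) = (z - 5)/(z - 1)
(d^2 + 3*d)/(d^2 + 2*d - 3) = d/(d - 1)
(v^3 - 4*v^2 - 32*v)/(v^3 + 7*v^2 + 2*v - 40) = v*(v - 8)/(v^2 + 3*v - 10)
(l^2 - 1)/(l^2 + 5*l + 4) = (l - 1)/(l + 4)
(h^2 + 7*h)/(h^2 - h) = (h + 7)/(h - 1)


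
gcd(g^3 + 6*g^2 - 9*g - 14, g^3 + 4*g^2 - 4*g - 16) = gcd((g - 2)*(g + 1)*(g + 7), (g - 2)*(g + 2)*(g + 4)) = g - 2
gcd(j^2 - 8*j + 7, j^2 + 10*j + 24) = 1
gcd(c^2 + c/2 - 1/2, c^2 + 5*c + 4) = c + 1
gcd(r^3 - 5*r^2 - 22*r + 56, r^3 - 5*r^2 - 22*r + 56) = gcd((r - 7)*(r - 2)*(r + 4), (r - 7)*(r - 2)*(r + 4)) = r^3 - 5*r^2 - 22*r + 56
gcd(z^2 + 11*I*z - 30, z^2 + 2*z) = 1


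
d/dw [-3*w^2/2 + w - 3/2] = 1 - 3*w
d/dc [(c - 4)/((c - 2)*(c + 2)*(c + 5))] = (-2*c^3 + 7*c^2 + 40*c - 36)/(c^6 + 10*c^5 + 17*c^4 - 80*c^3 - 184*c^2 + 160*c + 400)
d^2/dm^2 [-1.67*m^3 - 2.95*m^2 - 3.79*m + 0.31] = -10.02*m - 5.9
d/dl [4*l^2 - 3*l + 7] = 8*l - 3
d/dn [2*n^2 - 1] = 4*n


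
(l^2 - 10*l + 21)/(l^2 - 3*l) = (l - 7)/l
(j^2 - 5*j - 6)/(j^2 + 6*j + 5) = (j - 6)/(j + 5)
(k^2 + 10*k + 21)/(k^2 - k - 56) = (k + 3)/(k - 8)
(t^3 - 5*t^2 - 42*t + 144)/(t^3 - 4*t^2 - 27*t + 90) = (t^2 - 2*t - 48)/(t^2 - t - 30)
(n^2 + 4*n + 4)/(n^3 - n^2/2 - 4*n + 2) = 2*(n + 2)/(2*n^2 - 5*n + 2)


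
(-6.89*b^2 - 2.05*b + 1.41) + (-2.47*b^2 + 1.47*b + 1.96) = -9.36*b^2 - 0.58*b + 3.37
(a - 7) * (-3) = 21 - 3*a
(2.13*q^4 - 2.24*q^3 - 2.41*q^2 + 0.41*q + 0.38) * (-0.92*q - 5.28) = -1.9596*q^5 - 9.1856*q^4 + 14.0444*q^3 + 12.3476*q^2 - 2.5144*q - 2.0064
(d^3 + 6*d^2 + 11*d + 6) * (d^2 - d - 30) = d^5 + 5*d^4 - 25*d^3 - 185*d^2 - 336*d - 180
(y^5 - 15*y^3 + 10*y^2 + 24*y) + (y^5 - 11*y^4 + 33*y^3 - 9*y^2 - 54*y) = 2*y^5 - 11*y^4 + 18*y^3 + y^2 - 30*y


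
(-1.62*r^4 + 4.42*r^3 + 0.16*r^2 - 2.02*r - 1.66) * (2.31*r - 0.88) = -3.7422*r^5 + 11.6358*r^4 - 3.52*r^3 - 4.807*r^2 - 2.057*r + 1.4608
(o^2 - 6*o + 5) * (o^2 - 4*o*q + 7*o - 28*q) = o^4 - 4*o^3*q + o^3 - 4*o^2*q - 37*o^2 + 148*o*q + 35*o - 140*q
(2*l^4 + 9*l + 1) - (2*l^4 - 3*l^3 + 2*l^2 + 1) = 3*l^3 - 2*l^2 + 9*l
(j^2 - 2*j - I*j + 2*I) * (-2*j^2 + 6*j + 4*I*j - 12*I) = -2*j^4 + 10*j^3 + 6*I*j^3 - 8*j^2 - 30*I*j^2 - 20*j + 36*I*j + 24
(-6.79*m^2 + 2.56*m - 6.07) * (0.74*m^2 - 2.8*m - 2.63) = -5.0246*m^4 + 20.9064*m^3 + 6.1979*m^2 + 10.2632*m + 15.9641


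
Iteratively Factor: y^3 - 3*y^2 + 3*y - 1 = (y - 1)*(y^2 - 2*y + 1) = (y - 1)^2*(y - 1)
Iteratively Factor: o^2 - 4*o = (o - 4)*(o)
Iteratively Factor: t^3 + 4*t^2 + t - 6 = (t + 2)*(t^2 + 2*t - 3) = (t - 1)*(t + 2)*(t + 3)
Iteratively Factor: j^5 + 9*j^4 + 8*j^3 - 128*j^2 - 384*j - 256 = (j + 4)*(j^4 + 5*j^3 - 12*j^2 - 80*j - 64) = (j + 1)*(j + 4)*(j^3 + 4*j^2 - 16*j - 64) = (j - 4)*(j + 1)*(j + 4)*(j^2 + 8*j + 16) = (j - 4)*(j + 1)*(j + 4)^2*(j + 4)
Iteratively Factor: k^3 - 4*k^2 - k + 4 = (k + 1)*(k^2 - 5*k + 4) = (k - 4)*(k + 1)*(k - 1)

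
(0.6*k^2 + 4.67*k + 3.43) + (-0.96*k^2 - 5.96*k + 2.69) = -0.36*k^2 - 1.29*k + 6.12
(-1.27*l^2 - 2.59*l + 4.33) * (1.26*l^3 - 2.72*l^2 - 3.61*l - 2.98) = -1.6002*l^5 + 0.191*l^4 + 17.0853*l^3 + 1.3569*l^2 - 7.9131*l - 12.9034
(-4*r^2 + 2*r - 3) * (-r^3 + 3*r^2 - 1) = 4*r^5 - 14*r^4 + 9*r^3 - 5*r^2 - 2*r + 3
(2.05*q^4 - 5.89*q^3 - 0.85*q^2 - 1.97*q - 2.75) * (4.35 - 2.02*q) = -4.141*q^5 + 20.8153*q^4 - 23.9045*q^3 + 0.2819*q^2 - 3.0145*q - 11.9625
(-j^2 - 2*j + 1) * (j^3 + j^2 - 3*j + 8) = -j^5 - 3*j^4 + 2*j^3 - j^2 - 19*j + 8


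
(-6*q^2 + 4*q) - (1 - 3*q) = -6*q^2 + 7*q - 1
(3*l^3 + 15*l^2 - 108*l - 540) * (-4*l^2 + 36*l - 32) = -12*l^5 + 48*l^4 + 876*l^3 - 2208*l^2 - 15984*l + 17280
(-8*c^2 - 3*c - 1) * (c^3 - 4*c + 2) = -8*c^5 - 3*c^4 + 31*c^3 - 4*c^2 - 2*c - 2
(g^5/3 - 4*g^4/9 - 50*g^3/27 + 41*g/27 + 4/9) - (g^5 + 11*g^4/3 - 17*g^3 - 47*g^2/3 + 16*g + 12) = -2*g^5/3 - 37*g^4/9 + 409*g^3/27 + 47*g^2/3 - 391*g/27 - 104/9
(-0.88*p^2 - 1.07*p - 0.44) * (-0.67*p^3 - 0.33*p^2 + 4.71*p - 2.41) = 0.5896*p^5 + 1.0073*p^4 - 3.4969*p^3 - 2.7737*p^2 + 0.5063*p + 1.0604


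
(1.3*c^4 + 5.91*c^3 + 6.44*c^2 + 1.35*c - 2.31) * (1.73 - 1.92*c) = -2.496*c^5 - 9.0982*c^4 - 2.1405*c^3 + 8.5492*c^2 + 6.7707*c - 3.9963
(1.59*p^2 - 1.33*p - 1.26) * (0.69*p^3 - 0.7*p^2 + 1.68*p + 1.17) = 1.0971*p^5 - 2.0307*p^4 + 2.7328*p^3 + 0.5079*p^2 - 3.6729*p - 1.4742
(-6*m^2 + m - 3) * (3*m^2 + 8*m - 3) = -18*m^4 - 45*m^3 + 17*m^2 - 27*m + 9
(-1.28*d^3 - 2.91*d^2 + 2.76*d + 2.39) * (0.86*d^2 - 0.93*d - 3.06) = -1.1008*d^5 - 1.3122*d^4 + 8.9967*d^3 + 8.3932*d^2 - 10.6683*d - 7.3134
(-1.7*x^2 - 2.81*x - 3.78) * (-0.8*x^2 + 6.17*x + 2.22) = 1.36*x^4 - 8.241*x^3 - 18.0877*x^2 - 29.5608*x - 8.3916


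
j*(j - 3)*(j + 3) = j^3 - 9*j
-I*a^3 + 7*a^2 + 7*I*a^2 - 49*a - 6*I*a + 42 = (a - 6)*(a + 7*I)*(-I*a + I)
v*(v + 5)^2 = v^3 + 10*v^2 + 25*v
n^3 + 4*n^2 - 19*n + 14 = (n - 2)*(n - 1)*(n + 7)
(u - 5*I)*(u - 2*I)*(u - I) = u^3 - 8*I*u^2 - 17*u + 10*I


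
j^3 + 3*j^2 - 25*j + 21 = (j - 3)*(j - 1)*(j + 7)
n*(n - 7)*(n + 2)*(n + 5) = n^4 - 39*n^2 - 70*n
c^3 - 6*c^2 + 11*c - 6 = (c - 3)*(c - 2)*(c - 1)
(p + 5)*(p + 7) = p^2 + 12*p + 35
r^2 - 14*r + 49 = (r - 7)^2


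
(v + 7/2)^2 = v^2 + 7*v + 49/4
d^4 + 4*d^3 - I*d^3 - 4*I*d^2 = d^2*(d + 4)*(d - I)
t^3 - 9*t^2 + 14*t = t*(t - 7)*(t - 2)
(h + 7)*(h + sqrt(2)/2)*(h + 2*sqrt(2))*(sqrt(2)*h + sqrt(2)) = sqrt(2)*h^4 + 5*h^3 + 8*sqrt(2)*h^3 + 9*sqrt(2)*h^2 + 40*h^2 + 16*sqrt(2)*h + 35*h + 14*sqrt(2)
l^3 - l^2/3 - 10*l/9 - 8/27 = (l - 4/3)*(l + 1/3)*(l + 2/3)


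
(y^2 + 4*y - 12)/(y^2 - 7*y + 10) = (y + 6)/(y - 5)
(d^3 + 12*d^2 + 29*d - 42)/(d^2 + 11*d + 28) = (d^2 + 5*d - 6)/(d + 4)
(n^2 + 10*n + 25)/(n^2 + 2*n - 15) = (n + 5)/(n - 3)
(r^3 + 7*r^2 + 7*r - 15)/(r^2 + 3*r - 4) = (r^2 + 8*r + 15)/(r + 4)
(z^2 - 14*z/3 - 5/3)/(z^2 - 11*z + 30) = (z + 1/3)/(z - 6)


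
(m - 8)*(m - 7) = m^2 - 15*m + 56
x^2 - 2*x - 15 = (x - 5)*(x + 3)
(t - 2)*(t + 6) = t^2 + 4*t - 12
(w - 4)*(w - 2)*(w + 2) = w^3 - 4*w^2 - 4*w + 16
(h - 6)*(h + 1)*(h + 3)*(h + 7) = h^4 + 5*h^3 - 35*h^2 - 165*h - 126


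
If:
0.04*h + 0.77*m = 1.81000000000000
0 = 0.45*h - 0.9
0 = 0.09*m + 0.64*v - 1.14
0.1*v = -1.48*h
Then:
No Solution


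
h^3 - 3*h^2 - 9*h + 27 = (h - 3)^2*(h + 3)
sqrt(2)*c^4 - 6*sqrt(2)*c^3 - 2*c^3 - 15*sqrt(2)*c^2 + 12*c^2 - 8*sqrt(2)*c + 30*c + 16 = (c - 8)*(c + 1)*(c - sqrt(2))*(sqrt(2)*c + sqrt(2))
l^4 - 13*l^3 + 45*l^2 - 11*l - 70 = (l - 7)*(l - 5)*(l - 2)*(l + 1)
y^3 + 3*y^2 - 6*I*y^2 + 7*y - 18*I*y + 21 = (y + 3)*(y - 7*I)*(y + I)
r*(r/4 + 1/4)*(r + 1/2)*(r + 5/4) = r^4/4 + 11*r^3/16 + 19*r^2/32 + 5*r/32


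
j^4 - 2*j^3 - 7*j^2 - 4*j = j*(j - 4)*(j + 1)^2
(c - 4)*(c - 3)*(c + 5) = c^3 - 2*c^2 - 23*c + 60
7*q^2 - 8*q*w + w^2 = (-7*q + w)*(-q + w)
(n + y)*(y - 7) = n*y - 7*n + y^2 - 7*y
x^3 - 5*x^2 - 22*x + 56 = (x - 7)*(x - 2)*(x + 4)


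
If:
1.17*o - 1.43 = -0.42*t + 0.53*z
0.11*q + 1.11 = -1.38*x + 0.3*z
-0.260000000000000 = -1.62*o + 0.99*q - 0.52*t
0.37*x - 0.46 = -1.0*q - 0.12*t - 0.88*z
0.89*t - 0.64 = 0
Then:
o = 0.70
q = 1.26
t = 0.72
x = -1.03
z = -0.58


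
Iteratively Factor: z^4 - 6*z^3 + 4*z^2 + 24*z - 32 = (z + 2)*(z^3 - 8*z^2 + 20*z - 16) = (z - 4)*(z + 2)*(z^2 - 4*z + 4) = (z - 4)*(z - 2)*(z + 2)*(z - 2)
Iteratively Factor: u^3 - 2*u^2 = (u)*(u^2 - 2*u) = u*(u - 2)*(u)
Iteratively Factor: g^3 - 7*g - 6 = (g + 2)*(g^2 - 2*g - 3) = (g - 3)*(g + 2)*(g + 1)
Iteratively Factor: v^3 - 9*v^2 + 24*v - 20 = (v - 2)*(v^2 - 7*v + 10) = (v - 2)^2*(v - 5)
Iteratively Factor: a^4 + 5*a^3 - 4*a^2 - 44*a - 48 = (a + 4)*(a^3 + a^2 - 8*a - 12) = (a + 2)*(a + 4)*(a^2 - a - 6) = (a + 2)^2*(a + 4)*(a - 3)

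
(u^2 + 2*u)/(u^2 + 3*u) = (u + 2)/(u + 3)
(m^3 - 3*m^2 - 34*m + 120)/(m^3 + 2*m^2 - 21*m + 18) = (m^2 - 9*m + 20)/(m^2 - 4*m + 3)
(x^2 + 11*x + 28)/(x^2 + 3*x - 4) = (x + 7)/(x - 1)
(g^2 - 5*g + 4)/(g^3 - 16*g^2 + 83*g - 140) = (g - 1)/(g^2 - 12*g + 35)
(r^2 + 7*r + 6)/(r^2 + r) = (r + 6)/r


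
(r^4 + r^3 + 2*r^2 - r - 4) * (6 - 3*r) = -3*r^5 + 3*r^4 + 15*r^2 + 6*r - 24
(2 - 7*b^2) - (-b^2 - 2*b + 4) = -6*b^2 + 2*b - 2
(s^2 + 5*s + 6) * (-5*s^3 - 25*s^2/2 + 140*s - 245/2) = -5*s^5 - 75*s^4/2 + 95*s^3/2 + 1005*s^2/2 + 455*s/2 - 735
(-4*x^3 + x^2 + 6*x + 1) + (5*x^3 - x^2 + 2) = x^3 + 6*x + 3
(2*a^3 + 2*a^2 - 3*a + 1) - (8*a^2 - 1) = 2*a^3 - 6*a^2 - 3*a + 2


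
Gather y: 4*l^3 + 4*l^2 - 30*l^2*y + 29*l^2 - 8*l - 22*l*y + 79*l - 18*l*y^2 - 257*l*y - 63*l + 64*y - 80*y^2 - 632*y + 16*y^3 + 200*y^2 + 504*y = 4*l^3 + 33*l^2 + 8*l + 16*y^3 + y^2*(120 - 18*l) + y*(-30*l^2 - 279*l - 64)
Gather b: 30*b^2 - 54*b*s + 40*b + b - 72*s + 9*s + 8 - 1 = 30*b^2 + b*(41 - 54*s) - 63*s + 7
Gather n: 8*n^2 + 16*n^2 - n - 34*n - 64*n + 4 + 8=24*n^2 - 99*n + 12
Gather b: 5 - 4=1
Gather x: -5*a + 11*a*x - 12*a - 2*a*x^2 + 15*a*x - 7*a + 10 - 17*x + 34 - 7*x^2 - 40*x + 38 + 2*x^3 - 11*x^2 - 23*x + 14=-24*a + 2*x^3 + x^2*(-2*a - 18) + x*(26*a - 80) + 96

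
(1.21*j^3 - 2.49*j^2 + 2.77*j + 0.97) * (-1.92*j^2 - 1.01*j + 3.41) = -2.3232*j^5 + 3.5587*j^4 + 1.3226*j^3 - 13.151*j^2 + 8.466*j + 3.3077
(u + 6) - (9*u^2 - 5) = -9*u^2 + u + 11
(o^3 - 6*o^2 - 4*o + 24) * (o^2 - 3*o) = o^5 - 9*o^4 + 14*o^3 + 36*o^2 - 72*o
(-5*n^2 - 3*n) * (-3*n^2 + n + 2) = 15*n^4 + 4*n^3 - 13*n^2 - 6*n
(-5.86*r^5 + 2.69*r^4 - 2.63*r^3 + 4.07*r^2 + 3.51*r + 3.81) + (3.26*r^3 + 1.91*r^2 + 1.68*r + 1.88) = -5.86*r^5 + 2.69*r^4 + 0.63*r^3 + 5.98*r^2 + 5.19*r + 5.69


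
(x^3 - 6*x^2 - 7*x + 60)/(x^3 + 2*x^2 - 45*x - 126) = (x^2 - 9*x + 20)/(x^2 - x - 42)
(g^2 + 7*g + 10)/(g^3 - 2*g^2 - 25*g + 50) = (g + 2)/(g^2 - 7*g + 10)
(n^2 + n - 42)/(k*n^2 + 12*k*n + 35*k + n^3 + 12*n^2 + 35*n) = (n - 6)/(k*n + 5*k + n^2 + 5*n)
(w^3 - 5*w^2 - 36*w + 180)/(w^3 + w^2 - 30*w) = (w - 6)/w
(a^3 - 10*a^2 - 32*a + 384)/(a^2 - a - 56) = (a^2 - 2*a - 48)/(a + 7)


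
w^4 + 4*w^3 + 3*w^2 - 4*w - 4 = (w - 1)*(w + 1)*(w + 2)^2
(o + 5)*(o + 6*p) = o^2 + 6*o*p + 5*o + 30*p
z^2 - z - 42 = (z - 7)*(z + 6)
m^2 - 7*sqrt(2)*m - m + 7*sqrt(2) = (m - 1)*(m - 7*sqrt(2))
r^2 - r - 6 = (r - 3)*(r + 2)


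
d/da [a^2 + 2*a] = 2*a + 2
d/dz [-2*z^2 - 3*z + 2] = -4*z - 3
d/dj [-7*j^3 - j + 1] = -21*j^2 - 1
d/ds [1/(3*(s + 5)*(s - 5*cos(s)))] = -(s + (s + 5)*(5*sin(s) + 1) - 5*cos(s))/(3*(s + 5)^2*(s - 5*cos(s))^2)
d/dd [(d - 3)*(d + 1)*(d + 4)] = 3*d^2 + 4*d - 11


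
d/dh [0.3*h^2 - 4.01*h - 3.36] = 0.6*h - 4.01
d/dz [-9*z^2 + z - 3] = 1 - 18*z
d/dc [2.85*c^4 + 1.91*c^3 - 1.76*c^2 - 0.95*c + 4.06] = 11.4*c^3 + 5.73*c^2 - 3.52*c - 0.95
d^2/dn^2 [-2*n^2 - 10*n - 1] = -4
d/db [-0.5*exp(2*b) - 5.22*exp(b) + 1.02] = (-1.0*exp(b) - 5.22)*exp(b)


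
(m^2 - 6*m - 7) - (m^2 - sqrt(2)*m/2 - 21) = -6*m + sqrt(2)*m/2 + 14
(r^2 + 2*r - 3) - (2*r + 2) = r^2 - 5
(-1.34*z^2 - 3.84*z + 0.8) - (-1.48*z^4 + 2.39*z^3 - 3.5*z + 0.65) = 1.48*z^4 - 2.39*z^3 - 1.34*z^2 - 0.34*z + 0.15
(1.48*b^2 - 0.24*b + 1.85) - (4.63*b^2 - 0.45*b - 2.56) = -3.15*b^2 + 0.21*b + 4.41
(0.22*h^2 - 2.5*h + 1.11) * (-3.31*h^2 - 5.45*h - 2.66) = -0.7282*h^4 + 7.076*h^3 + 9.3657*h^2 + 0.600499999999999*h - 2.9526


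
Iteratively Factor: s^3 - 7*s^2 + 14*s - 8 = (s - 1)*(s^2 - 6*s + 8) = (s - 2)*(s - 1)*(s - 4)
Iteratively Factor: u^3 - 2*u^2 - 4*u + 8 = (u + 2)*(u^2 - 4*u + 4) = (u - 2)*(u + 2)*(u - 2)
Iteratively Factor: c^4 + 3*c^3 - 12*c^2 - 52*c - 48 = (c - 4)*(c^3 + 7*c^2 + 16*c + 12) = (c - 4)*(c + 2)*(c^2 + 5*c + 6) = (c - 4)*(c + 2)^2*(c + 3)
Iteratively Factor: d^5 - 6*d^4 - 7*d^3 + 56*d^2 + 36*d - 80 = (d - 1)*(d^4 - 5*d^3 - 12*d^2 + 44*d + 80) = (d - 1)*(d + 2)*(d^3 - 7*d^2 + 2*d + 40) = (d - 5)*(d - 1)*(d + 2)*(d^2 - 2*d - 8) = (d - 5)*(d - 1)*(d + 2)^2*(d - 4)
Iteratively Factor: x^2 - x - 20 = (x - 5)*(x + 4)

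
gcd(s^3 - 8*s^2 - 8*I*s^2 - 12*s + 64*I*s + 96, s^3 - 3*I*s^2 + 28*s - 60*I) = s^2 - 8*I*s - 12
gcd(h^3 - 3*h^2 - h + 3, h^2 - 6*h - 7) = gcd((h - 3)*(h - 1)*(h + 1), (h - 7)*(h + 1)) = h + 1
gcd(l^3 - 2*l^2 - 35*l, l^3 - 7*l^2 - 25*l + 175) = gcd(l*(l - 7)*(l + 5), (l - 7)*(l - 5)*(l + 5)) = l^2 - 2*l - 35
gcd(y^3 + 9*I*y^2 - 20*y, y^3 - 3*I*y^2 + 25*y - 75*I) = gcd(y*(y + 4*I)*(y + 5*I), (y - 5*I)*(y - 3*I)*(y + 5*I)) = y + 5*I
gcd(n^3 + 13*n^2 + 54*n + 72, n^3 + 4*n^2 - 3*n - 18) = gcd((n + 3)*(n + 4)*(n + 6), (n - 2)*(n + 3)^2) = n + 3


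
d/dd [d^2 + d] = 2*d + 1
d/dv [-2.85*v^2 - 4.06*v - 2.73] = -5.7*v - 4.06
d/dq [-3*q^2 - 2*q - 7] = -6*q - 2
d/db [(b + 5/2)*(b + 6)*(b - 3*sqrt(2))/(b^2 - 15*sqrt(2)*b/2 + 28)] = (4*b^4 - 60*sqrt(2)*b^3 - 153*sqrt(2)*b^2 + 456*b^2 - 312*sqrt(2)*b + 1904*b - 2856*sqrt(2) - 1020)/(2*(2*b^4 - 30*sqrt(2)*b^3 + 337*b^2 - 840*sqrt(2)*b + 1568))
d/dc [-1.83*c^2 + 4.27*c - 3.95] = 4.27 - 3.66*c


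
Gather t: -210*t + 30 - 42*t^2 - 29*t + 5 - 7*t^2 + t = -49*t^2 - 238*t + 35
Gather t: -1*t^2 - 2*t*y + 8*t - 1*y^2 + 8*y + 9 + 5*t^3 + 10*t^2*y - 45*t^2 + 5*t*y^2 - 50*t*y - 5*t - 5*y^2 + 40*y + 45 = 5*t^3 + t^2*(10*y - 46) + t*(5*y^2 - 52*y + 3) - 6*y^2 + 48*y + 54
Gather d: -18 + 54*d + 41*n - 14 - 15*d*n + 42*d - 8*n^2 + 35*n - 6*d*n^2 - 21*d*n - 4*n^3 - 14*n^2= d*(-6*n^2 - 36*n + 96) - 4*n^3 - 22*n^2 + 76*n - 32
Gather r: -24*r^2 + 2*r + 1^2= -24*r^2 + 2*r + 1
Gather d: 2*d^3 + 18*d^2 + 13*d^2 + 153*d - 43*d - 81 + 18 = 2*d^3 + 31*d^2 + 110*d - 63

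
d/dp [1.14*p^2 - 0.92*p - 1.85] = 2.28*p - 0.92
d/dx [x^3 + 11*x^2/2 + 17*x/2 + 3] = 3*x^2 + 11*x + 17/2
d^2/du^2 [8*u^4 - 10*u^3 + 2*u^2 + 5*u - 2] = 96*u^2 - 60*u + 4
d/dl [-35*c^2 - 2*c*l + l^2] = -2*c + 2*l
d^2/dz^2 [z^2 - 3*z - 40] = 2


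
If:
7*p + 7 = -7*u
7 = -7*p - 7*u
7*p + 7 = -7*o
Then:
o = u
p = -u - 1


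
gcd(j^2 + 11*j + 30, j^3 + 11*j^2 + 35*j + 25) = j + 5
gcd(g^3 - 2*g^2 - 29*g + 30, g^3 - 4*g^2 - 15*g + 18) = g^2 - 7*g + 6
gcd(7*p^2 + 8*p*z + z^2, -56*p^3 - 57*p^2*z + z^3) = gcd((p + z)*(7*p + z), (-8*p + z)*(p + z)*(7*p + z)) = 7*p^2 + 8*p*z + z^2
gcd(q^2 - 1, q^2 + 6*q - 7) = q - 1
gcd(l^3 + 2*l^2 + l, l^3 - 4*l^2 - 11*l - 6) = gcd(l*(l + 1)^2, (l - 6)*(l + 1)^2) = l^2 + 2*l + 1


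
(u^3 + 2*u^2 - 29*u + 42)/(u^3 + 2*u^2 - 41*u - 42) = (u^2 - 5*u + 6)/(u^2 - 5*u - 6)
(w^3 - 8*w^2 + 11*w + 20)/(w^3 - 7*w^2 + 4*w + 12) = (w^2 - 9*w + 20)/(w^2 - 8*w + 12)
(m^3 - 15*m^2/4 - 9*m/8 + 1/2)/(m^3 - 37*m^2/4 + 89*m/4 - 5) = (m + 1/2)/(m - 5)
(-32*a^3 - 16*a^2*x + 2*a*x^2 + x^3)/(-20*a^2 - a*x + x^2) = (-8*a^2 - 2*a*x + x^2)/(-5*a + x)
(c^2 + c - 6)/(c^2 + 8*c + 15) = (c - 2)/(c + 5)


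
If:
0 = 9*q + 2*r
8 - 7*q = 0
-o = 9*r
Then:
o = 324/7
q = 8/7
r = -36/7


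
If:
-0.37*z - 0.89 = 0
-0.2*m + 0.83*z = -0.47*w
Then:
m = 2.35*w - 9.98243243243243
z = -2.41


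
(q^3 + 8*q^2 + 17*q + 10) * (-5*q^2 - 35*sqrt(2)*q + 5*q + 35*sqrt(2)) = -5*q^5 - 35*sqrt(2)*q^4 - 35*q^4 - 245*sqrt(2)*q^3 - 45*q^3 - 315*sqrt(2)*q^2 + 35*q^2 + 50*q + 245*sqrt(2)*q + 350*sqrt(2)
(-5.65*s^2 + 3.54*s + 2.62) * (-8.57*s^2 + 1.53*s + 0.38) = 48.4205*s^4 - 38.9823*s^3 - 19.1842*s^2 + 5.3538*s + 0.9956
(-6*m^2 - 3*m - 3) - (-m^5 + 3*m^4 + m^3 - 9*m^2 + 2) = m^5 - 3*m^4 - m^3 + 3*m^2 - 3*m - 5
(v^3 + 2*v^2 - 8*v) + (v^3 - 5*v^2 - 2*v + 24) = 2*v^3 - 3*v^2 - 10*v + 24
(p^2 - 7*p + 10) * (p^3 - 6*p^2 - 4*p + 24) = p^5 - 13*p^4 + 48*p^3 - 8*p^2 - 208*p + 240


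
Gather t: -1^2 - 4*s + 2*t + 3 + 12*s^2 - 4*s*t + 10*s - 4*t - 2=12*s^2 + 6*s + t*(-4*s - 2)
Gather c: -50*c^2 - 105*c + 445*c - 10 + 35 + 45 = -50*c^2 + 340*c + 70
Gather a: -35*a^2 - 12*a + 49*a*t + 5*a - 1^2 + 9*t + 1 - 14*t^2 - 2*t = -35*a^2 + a*(49*t - 7) - 14*t^2 + 7*t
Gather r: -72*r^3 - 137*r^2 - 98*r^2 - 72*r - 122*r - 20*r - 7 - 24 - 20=-72*r^3 - 235*r^2 - 214*r - 51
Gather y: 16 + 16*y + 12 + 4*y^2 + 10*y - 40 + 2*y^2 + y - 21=6*y^2 + 27*y - 33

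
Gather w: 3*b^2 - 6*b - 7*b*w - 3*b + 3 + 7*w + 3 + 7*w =3*b^2 - 9*b + w*(14 - 7*b) + 6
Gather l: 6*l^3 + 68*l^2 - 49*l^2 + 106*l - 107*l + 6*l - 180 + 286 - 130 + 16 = 6*l^3 + 19*l^2 + 5*l - 8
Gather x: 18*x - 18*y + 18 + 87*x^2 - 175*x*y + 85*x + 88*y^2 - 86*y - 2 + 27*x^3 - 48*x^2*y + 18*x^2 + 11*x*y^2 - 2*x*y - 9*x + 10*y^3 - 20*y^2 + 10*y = 27*x^3 + x^2*(105 - 48*y) + x*(11*y^2 - 177*y + 94) + 10*y^3 + 68*y^2 - 94*y + 16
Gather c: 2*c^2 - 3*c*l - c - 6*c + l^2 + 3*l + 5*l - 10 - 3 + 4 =2*c^2 + c*(-3*l - 7) + l^2 + 8*l - 9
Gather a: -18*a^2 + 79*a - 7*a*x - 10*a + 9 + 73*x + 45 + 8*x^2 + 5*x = -18*a^2 + a*(69 - 7*x) + 8*x^2 + 78*x + 54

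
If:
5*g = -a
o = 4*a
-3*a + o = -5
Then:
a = -5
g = 1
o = -20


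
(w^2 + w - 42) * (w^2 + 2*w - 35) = w^4 + 3*w^3 - 75*w^2 - 119*w + 1470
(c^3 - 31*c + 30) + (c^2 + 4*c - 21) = c^3 + c^2 - 27*c + 9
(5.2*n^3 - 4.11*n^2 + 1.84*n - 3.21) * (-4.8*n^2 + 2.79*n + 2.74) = -24.96*n^5 + 34.236*n^4 - 6.0509*n^3 + 9.2802*n^2 - 3.9143*n - 8.7954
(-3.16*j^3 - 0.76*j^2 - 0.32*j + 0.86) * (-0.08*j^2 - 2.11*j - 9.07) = 0.2528*j^5 + 6.7284*j^4 + 30.2904*j^3 + 7.4996*j^2 + 1.0878*j - 7.8002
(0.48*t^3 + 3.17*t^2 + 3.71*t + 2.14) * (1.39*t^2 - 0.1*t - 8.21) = 0.6672*t^5 + 4.3583*t^4 + 0.899099999999999*t^3 - 23.4221*t^2 - 30.6731*t - 17.5694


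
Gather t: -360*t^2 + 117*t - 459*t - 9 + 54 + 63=-360*t^2 - 342*t + 108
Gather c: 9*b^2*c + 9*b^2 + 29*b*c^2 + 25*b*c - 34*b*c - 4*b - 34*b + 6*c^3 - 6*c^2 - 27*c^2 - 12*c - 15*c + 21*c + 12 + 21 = 9*b^2 - 38*b + 6*c^3 + c^2*(29*b - 33) + c*(9*b^2 - 9*b - 6) + 33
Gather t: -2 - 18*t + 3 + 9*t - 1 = -9*t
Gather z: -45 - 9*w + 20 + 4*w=-5*w - 25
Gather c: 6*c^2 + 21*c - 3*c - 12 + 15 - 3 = 6*c^2 + 18*c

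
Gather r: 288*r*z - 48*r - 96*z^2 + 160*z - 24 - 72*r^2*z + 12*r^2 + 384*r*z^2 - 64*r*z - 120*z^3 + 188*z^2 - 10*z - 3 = r^2*(12 - 72*z) + r*(384*z^2 + 224*z - 48) - 120*z^3 + 92*z^2 + 150*z - 27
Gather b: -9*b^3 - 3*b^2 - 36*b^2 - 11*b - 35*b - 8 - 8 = -9*b^3 - 39*b^2 - 46*b - 16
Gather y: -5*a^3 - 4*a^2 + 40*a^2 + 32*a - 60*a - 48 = -5*a^3 + 36*a^2 - 28*a - 48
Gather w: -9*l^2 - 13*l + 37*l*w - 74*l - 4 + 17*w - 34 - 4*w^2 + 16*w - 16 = -9*l^2 - 87*l - 4*w^2 + w*(37*l + 33) - 54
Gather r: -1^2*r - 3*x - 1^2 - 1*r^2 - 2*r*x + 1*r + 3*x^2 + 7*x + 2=-r^2 - 2*r*x + 3*x^2 + 4*x + 1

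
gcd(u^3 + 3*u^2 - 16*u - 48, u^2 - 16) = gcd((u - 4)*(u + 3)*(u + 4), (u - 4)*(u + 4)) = u^2 - 16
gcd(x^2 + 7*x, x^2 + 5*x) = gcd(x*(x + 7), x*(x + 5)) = x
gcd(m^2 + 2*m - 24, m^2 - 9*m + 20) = m - 4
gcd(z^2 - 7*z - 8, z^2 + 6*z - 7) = 1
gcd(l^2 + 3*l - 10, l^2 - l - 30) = l + 5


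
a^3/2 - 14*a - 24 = (a/2 + 1)*(a - 6)*(a + 4)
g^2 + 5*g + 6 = (g + 2)*(g + 3)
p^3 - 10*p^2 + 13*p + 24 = (p - 8)*(p - 3)*(p + 1)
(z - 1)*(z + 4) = z^2 + 3*z - 4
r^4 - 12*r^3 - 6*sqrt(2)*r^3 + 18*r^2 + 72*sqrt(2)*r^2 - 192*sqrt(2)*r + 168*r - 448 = (r - 8)*(r - 4)*(r - 7*sqrt(2))*(r + sqrt(2))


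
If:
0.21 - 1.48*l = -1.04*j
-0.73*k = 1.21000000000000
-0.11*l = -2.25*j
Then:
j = 0.01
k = -1.66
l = 0.15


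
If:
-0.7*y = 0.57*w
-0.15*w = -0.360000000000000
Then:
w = 2.40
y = -1.95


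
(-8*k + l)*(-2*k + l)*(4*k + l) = 64*k^3 - 24*k^2*l - 6*k*l^2 + l^3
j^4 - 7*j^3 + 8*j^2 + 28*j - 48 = (j - 4)*(j - 3)*(j - 2)*(j + 2)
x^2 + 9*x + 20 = (x + 4)*(x + 5)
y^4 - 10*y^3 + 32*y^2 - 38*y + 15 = (y - 5)*(y - 3)*(y - 1)^2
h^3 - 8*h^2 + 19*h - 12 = (h - 4)*(h - 3)*(h - 1)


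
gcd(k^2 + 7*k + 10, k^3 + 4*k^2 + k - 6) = k + 2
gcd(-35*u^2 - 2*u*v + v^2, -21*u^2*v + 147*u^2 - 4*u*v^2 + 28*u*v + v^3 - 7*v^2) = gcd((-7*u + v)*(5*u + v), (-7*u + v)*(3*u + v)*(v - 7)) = 7*u - v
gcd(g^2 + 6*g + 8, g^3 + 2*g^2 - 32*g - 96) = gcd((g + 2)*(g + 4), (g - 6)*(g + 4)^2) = g + 4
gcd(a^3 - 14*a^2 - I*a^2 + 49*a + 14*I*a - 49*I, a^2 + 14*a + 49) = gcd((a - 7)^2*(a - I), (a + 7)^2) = 1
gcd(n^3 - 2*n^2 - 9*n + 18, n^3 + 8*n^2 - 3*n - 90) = n - 3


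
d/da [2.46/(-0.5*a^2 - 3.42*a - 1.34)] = (2.46*a + 8.4132)/(0.5*a^2 + 3.42*a + 1.34)^2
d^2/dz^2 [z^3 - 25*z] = 6*z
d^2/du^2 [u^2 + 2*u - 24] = 2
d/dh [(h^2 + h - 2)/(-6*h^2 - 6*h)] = (-2*h - 1)/(3*h^2*(h^2 + 2*h + 1))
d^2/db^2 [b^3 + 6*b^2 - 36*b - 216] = 6*b + 12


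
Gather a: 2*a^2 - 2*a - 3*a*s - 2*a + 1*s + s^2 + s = 2*a^2 + a*(-3*s - 4) + s^2 + 2*s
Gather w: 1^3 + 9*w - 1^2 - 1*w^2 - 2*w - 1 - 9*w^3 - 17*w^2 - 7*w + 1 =-9*w^3 - 18*w^2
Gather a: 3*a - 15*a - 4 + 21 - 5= 12 - 12*a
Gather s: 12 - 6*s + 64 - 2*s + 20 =96 - 8*s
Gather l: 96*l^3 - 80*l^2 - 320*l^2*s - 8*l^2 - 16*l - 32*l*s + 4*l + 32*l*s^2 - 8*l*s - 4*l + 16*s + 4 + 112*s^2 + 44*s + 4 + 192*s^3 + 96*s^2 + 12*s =96*l^3 + l^2*(-320*s - 88) + l*(32*s^2 - 40*s - 16) + 192*s^3 + 208*s^2 + 72*s + 8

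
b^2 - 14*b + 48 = (b - 8)*(b - 6)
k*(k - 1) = k^2 - k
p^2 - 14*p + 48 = (p - 8)*(p - 6)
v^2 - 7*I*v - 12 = (v - 4*I)*(v - 3*I)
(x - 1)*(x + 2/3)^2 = x^3 + x^2/3 - 8*x/9 - 4/9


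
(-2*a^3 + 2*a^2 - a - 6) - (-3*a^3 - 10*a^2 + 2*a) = a^3 + 12*a^2 - 3*a - 6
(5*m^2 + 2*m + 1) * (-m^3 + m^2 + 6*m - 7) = -5*m^5 + 3*m^4 + 31*m^3 - 22*m^2 - 8*m - 7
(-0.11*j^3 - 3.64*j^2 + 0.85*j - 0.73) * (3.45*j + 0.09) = -0.3795*j^4 - 12.5679*j^3 + 2.6049*j^2 - 2.442*j - 0.0657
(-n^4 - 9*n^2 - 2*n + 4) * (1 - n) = n^5 - n^4 + 9*n^3 - 7*n^2 - 6*n + 4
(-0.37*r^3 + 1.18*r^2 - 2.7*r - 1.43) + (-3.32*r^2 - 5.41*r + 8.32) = -0.37*r^3 - 2.14*r^2 - 8.11*r + 6.89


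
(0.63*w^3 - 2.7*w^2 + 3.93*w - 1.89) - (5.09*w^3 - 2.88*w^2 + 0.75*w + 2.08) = -4.46*w^3 + 0.18*w^2 + 3.18*w - 3.97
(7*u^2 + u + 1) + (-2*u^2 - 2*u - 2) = 5*u^2 - u - 1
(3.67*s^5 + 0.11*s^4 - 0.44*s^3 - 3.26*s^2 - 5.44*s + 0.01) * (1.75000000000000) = 6.4225*s^5 + 0.1925*s^4 - 0.77*s^3 - 5.705*s^2 - 9.52*s + 0.0175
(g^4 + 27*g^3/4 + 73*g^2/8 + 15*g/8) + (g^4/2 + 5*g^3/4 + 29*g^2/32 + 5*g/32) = 3*g^4/2 + 8*g^3 + 321*g^2/32 + 65*g/32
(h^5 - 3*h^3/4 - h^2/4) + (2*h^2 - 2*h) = h^5 - 3*h^3/4 + 7*h^2/4 - 2*h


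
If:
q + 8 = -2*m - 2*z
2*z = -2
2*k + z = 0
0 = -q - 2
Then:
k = 1/2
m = -2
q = -2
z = -1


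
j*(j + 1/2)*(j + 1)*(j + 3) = j^4 + 9*j^3/2 + 5*j^2 + 3*j/2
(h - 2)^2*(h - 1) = h^3 - 5*h^2 + 8*h - 4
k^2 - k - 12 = (k - 4)*(k + 3)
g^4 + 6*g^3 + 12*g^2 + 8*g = g*(g + 2)^3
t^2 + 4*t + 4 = (t + 2)^2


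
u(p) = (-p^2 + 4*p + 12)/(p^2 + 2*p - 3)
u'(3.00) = -1.00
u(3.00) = 1.25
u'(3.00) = -1.00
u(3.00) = 1.25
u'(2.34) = -2.17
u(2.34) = 2.22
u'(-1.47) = -1.58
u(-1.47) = -1.05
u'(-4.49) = -1.14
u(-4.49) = -3.19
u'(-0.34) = -2.41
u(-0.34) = -2.95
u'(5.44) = -0.22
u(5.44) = 0.11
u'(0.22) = -6.38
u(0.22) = -5.11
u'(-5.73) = -0.38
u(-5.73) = -2.38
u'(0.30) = -7.86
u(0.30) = -5.68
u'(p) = (4 - 2*p)/(p^2 + 2*p - 3) + (-2*p - 2)*(-p^2 + 4*p + 12)/(p^2 + 2*p - 3)^2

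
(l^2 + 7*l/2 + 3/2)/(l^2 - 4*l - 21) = (l + 1/2)/(l - 7)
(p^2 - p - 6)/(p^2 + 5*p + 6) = (p - 3)/(p + 3)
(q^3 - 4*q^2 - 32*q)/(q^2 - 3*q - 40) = q*(q + 4)/(q + 5)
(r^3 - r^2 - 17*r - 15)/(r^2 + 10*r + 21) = (r^2 - 4*r - 5)/(r + 7)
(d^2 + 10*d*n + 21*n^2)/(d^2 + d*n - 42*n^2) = (d + 3*n)/(d - 6*n)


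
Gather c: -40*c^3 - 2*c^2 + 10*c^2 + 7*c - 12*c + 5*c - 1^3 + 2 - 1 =-40*c^3 + 8*c^2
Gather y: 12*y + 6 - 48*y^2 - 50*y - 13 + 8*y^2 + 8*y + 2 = -40*y^2 - 30*y - 5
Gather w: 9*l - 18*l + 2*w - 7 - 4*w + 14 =-9*l - 2*w + 7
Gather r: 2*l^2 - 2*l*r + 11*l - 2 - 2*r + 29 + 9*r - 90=2*l^2 + 11*l + r*(7 - 2*l) - 63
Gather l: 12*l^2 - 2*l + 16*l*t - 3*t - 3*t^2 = 12*l^2 + l*(16*t - 2) - 3*t^2 - 3*t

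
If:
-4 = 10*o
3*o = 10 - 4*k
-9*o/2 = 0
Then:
No Solution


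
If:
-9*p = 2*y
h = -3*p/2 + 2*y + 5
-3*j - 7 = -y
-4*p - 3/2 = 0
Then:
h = 143/16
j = -85/48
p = -3/8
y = 27/16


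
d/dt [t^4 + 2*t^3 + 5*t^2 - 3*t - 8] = 4*t^3 + 6*t^2 + 10*t - 3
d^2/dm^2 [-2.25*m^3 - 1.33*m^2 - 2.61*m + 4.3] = -13.5*m - 2.66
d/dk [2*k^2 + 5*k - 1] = 4*k + 5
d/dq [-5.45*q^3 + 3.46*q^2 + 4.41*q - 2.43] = -16.35*q^2 + 6.92*q + 4.41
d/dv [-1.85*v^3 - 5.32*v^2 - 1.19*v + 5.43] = -5.55*v^2 - 10.64*v - 1.19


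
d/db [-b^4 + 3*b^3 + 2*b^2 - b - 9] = -4*b^3 + 9*b^2 + 4*b - 1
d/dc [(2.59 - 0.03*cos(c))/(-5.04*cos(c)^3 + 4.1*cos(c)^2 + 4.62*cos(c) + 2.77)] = (0.3024*cos(c)^3 - 39.2838*cos(c)^2 + 21.238*cos(c) + 12.0489)*sin(c)/(25.4016*cos(c)^6 - 41.328*cos(c)^5 - 29.7596*cos(c)^4 + 9.9624*cos(c)^3 + 44.0584*cos(c)^2 + 25.5948*cos(c) + 7.6729)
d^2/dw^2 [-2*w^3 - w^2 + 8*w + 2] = -12*w - 2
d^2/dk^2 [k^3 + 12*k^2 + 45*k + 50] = 6*k + 24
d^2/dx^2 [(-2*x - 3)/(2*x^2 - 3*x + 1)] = 2*(12*x*(2*x^2 - 3*x + 1) - (2*x + 3)*(4*x - 3)^2)/(2*x^2 - 3*x + 1)^3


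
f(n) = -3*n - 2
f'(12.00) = -3.00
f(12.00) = -38.00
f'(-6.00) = -3.00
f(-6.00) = 16.00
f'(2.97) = -3.00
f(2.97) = -10.91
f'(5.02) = -3.00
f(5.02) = -17.06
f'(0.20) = -3.00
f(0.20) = -2.60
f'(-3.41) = -3.00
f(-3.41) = 8.23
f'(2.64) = -3.00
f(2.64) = -9.92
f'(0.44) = -3.00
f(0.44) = -3.32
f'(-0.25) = -3.00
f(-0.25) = -1.25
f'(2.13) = -3.00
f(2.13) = -8.39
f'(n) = -3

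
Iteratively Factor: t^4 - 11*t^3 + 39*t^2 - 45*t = (t)*(t^3 - 11*t^2 + 39*t - 45) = t*(t - 5)*(t^2 - 6*t + 9) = t*(t - 5)*(t - 3)*(t - 3)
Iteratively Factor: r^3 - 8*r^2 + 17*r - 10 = (r - 5)*(r^2 - 3*r + 2) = (r - 5)*(r - 2)*(r - 1)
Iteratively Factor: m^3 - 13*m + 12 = (m - 3)*(m^2 + 3*m - 4) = (m - 3)*(m - 1)*(m + 4)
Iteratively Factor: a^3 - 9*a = (a + 3)*(a^2 - 3*a) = a*(a + 3)*(a - 3)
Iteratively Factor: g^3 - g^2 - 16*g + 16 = (g + 4)*(g^2 - 5*g + 4) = (g - 4)*(g + 4)*(g - 1)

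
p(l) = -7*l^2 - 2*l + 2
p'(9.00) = -128.00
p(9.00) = -583.00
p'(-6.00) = 82.00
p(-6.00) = -238.00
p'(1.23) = -19.22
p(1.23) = -11.05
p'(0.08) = -3.12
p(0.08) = 1.80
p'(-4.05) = 54.70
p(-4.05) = -104.72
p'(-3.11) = 41.54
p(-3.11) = -59.48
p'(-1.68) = 21.52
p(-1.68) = -14.40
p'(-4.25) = 57.50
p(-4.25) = -115.94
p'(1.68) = -25.52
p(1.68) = -21.12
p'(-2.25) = 29.50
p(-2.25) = -28.94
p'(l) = -14*l - 2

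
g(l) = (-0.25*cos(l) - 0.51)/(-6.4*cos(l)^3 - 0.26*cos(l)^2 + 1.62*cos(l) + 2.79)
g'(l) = (-0.25*cos(l) - 0.51)*(-19.2*sin(l)*cos(l)^2 - 0.52*sin(l)*cos(l) + 1.62*sin(l))/(-6.4*cos(l)^3 - 0.26*cos(l)^2 + 1.62*cos(l) + 2.79)^2 + 0.25*sin(l)/(-6.4*cos(l)^3 - 0.26*cos(l)^2 + 1.62*cos(l) + 2.79)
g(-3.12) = -0.04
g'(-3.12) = -0.00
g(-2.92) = -0.04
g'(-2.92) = -0.03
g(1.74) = -0.18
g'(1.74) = 0.01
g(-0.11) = 0.35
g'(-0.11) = -0.31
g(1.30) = -0.19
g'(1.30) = 0.07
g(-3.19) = -0.04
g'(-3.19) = 0.01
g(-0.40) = 0.79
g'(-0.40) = -4.85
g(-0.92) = -0.29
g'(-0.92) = -0.68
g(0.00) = 0.34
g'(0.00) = 0.00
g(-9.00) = -0.05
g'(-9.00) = -0.06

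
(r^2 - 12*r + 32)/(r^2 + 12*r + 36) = (r^2 - 12*r + 32)/(r^2 + 12*r + 36)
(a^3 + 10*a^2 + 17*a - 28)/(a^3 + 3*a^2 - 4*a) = (a + 7)/a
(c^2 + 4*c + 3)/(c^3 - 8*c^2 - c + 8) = (c + 3)/(c^2 - 9*c + 8)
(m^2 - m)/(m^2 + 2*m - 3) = m/(m + 3)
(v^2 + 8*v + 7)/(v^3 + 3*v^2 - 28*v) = (v + 1)/(v*(v - 4))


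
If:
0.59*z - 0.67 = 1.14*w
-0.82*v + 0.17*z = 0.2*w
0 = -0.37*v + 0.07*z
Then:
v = 0.25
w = 0.10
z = 1.33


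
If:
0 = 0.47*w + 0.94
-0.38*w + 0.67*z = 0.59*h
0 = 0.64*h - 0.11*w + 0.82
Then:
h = -1.62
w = -2.00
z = -2.57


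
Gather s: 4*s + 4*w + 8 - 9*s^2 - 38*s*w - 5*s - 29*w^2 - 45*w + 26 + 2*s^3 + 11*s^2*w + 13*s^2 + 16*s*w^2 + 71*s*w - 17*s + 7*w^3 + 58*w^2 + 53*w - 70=2*s^3 + s^2*(11*w + 4) + s*(16*w^2 + 33*w - 18) + 7*w^3 + 29*w^2 + 12*w - 36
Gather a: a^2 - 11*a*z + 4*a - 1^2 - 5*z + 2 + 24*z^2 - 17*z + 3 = a^2 + a*(4 - 11*z) + 24*z^2 - 22*z + 4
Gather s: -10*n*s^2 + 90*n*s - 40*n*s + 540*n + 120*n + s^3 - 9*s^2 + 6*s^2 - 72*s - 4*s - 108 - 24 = 660*n + s^3 + s^2*(-10*n - 3) + s*(50*n - 76) - 132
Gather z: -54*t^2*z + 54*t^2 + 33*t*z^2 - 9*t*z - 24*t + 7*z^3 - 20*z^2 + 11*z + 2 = 54*t^2 - 24*t + 7*z^3 + z^2*(33*t - 20) + z*(-54*t^2 - 9*t + 11) + 2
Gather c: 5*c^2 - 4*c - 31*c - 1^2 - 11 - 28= 5*c^2 - 35*c - 40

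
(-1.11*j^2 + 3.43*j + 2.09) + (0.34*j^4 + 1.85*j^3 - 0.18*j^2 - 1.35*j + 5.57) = 0.34*j^4 + 1.85*j^3 - 1.29*j^2 + 2.08*j + 7.66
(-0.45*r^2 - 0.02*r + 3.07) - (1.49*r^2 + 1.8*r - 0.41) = -1.94*r^2 - 1.82*r + 3.48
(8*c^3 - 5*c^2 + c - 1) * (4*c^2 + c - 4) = 32*c^5 - 12*c^4 - 33*c^3 + 17*c^2 - 5*c + 4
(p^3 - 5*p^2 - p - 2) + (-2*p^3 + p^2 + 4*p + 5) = -p^3 - 4*p^2 + 3*p + 3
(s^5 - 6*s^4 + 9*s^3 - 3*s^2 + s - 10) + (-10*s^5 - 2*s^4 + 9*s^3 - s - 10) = -9*s^5 - 8*s^4 + 18*s^3 - 3*s^2 - 20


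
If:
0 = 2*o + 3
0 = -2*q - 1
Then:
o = -3/2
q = -1/2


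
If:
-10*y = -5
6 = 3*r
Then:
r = 2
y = 1/2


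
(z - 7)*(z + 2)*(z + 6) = z^3 + z^2 - 44*z - 84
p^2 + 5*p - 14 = (p - 2)*(p + 7)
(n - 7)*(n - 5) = n^2 - 12*n + 35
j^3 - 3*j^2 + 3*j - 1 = (j - 1)^3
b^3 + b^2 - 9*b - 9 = (b - 3)*(b + 1)*(b + 3)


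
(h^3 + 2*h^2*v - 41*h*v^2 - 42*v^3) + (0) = h^3 + 2*h^2*v - 41*h*v^2 - 42*v^3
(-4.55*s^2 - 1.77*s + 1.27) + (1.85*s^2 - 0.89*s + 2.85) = -2.7*s^2 - 2.66*s + 4.12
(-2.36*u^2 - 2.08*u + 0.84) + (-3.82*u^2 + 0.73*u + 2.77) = -6.18*u^2 - 1.35*u + 3.61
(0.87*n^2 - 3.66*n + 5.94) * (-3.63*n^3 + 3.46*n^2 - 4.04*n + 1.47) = -3.1581*n^5 + 16.296*n^4 - 37.7406*n^3 + 36.6177*n^2 - 29.3778*n + 8.7318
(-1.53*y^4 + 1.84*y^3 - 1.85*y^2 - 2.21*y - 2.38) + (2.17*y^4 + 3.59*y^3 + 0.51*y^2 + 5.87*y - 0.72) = 0.64*y^4 + 5.43*y^3 - 1.34*y^2 + 3.66*y - 3.1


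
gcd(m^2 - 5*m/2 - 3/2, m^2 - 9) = m - 3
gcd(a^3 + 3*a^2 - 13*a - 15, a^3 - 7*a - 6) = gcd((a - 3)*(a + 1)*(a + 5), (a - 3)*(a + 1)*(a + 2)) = a^2 - 2*a - 3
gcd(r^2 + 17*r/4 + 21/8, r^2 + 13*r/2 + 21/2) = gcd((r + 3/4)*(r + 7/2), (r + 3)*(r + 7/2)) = r + 7/2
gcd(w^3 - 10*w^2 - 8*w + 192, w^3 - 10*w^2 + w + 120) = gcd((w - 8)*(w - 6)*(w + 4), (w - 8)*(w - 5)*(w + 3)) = w - 8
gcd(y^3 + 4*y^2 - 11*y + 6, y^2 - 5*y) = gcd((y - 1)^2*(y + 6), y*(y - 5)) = 1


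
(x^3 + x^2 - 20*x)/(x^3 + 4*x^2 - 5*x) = (x - 4)/(x - 1)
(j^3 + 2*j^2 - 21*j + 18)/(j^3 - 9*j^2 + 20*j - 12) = (j^2 + 3*j - 18)/(j^2 - 8*j + 12)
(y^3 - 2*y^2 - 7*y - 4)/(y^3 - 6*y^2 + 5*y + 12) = (y + 1)/(y - 3)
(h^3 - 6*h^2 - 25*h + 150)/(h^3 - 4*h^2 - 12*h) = (h^2 - 25)/(h*(h + 2))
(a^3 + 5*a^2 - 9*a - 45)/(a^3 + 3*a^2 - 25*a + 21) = (a^2 + 8*a + 15)/(a^2 + 6*a - 7)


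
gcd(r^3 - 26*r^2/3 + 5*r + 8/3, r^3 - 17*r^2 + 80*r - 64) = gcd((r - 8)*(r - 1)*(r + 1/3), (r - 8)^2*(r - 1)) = r^2 - 9*r + 8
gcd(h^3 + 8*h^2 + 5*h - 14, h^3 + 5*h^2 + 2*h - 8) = h^2 + h - 2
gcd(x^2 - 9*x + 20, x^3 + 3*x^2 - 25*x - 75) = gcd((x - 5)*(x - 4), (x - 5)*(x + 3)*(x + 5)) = x - 5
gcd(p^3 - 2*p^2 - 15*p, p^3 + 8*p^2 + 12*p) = p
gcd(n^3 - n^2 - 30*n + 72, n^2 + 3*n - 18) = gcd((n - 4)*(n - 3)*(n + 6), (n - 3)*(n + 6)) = n^2 + 3*n - 18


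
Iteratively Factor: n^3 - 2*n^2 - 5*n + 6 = (n + 2)*(n^2 - 4*n + 3) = (n - 3)*(n + 2)*(n - 1)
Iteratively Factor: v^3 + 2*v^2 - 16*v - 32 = (v - 4)*(v^2 + 6*v + 8) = (v - 4)*(v + 2)*(v + 4)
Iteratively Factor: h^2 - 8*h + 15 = (h - 3)*(h - 5)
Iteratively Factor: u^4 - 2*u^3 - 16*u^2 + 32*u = (u - 4)*(u^3 + 2*u^2 - 8*u) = (u - 4)*(u - 2)*(u^2 + 4*u) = (u - 4)*(u - 2)*(u + 4)*(u)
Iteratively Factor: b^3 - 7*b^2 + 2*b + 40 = (b + 2)*(b^2 - 9*b + 20) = (b - 4)*(b + 2)*(b - 5)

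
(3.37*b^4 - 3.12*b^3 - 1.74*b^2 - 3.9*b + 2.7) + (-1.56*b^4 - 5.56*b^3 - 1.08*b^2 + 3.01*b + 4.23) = 1.81*b^4 - 8.68*b^3 - 2.82*b^2 - 0.89*b + 6.93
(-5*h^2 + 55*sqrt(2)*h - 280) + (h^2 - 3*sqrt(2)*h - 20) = -4*h^2 + 52*sqrt(2)*h - 300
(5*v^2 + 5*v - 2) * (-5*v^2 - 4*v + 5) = -25*v^4 - 45*v^3 + 15*v^2 + 33*v - 10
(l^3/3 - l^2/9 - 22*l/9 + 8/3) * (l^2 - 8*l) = l^5/3 - 25*l^4/9 - 14*l^3/9 + 200*l^2/9 - 64*l/3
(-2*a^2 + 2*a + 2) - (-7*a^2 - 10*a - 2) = 5*a^2 + 12*a + 4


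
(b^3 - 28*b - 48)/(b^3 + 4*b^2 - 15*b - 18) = (b^3 - 28*b - 48)/(b^3 + 4*b^2 - 15*b - 18)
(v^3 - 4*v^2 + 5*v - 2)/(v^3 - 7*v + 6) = (v - 1)/(v + 3)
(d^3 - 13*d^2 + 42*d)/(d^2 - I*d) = (d^2 - 13*d + 42)/(d - I)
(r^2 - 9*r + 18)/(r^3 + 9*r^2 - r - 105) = (r - 6)/(r^2 + 12*r + 35)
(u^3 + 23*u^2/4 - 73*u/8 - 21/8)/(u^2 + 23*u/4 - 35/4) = (8*u^2 - 10*u - 3)/(2*(4*u - 5))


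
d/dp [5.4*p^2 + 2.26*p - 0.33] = 10.8*p + 2.26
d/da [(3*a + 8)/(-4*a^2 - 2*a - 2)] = (6*a^2 + 32*a + 5)/(2*(4*a^4 + 4*a^3 + 5*a^2 + 2*a + 1))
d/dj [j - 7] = 1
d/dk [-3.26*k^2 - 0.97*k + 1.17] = -6.52*k - 0.97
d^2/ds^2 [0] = 0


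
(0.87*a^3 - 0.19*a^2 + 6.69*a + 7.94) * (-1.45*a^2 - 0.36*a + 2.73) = -1.2615*a^5 - 0.0377*a^4 - 7.257*a^3 - 14.4401*a^2 + 15.4053*a + 21.6762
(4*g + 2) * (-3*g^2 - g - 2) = -12*g^3 - 10*g^2 - 10*g - 4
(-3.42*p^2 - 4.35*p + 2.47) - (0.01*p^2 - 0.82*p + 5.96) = -3.43*p^2 - 3.53*p - 3.49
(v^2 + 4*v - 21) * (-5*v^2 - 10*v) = -5*v^4 - 30*v^3 + 65*v^2 + 210*v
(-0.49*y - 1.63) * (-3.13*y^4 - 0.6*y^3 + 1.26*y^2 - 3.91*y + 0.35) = 1.5337*y^5 + 5.3959*y^4 + 0.3606*y^3 - 0.1379*y^2 + 6.2018*y - 0.5705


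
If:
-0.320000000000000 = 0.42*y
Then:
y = -0.76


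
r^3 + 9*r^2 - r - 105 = (r - 3)*(r + 5)*(r + 7)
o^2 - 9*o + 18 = (o - 6)*(o - 3)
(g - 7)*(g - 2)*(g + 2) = g^3 - 7*g^2 - 4*g + 28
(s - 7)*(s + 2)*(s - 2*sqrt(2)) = s^3 - 5*s^2 - 2*sqrt(2)*s^2 - 14*s + 10*sqrt(2)*s + 28*sqrt(2)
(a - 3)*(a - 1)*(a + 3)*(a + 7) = a^4 + 6*a^3 - 16*a^2 - 54*a + 63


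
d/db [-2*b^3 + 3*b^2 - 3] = 6*b*(1 - b)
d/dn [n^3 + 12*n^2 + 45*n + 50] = 3*n^2 + 24*n + 45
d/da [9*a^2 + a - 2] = 18*a + 1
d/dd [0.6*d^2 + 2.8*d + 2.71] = 1.2*d + 2.8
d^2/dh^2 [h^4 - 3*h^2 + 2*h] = 12*h^2 - 6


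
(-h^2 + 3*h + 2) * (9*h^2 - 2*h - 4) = -9*h^4 + 29*h^3 + 16*h^2 - 16*h - 8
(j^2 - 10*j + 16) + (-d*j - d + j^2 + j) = -d*j - d + 2*j^2 - 9*j + 16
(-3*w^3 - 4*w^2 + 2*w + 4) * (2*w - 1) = -6*w^4 - 5*w^3 + 8*w^2 + 6*w - 4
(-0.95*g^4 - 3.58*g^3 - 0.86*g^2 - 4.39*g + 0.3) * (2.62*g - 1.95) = -2.489*g^5 - 7.5271*g^4 + 4.7278*g^3 - 9.8248*g^2 + 9.3465*g - 0.585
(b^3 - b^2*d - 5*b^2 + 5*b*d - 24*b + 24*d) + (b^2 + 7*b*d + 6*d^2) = b^3 - b^2*d - 4*b^2 + 12*b*d - 24*b + 6*d^2 + 24*d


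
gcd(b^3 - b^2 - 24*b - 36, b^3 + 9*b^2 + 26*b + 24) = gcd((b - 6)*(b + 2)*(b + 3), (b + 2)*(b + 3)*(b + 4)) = b^2 + 5*b + 6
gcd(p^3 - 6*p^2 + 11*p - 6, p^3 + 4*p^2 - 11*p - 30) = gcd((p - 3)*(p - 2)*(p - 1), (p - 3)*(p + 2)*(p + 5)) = p - 3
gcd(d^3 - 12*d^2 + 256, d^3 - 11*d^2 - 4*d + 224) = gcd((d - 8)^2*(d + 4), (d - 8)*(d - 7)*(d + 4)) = d^2 - 4*d - 32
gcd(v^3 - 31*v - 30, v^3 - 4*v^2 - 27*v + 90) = v^2 - v - 30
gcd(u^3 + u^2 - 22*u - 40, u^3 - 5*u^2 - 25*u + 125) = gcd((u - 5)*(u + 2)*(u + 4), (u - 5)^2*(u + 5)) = u - 5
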